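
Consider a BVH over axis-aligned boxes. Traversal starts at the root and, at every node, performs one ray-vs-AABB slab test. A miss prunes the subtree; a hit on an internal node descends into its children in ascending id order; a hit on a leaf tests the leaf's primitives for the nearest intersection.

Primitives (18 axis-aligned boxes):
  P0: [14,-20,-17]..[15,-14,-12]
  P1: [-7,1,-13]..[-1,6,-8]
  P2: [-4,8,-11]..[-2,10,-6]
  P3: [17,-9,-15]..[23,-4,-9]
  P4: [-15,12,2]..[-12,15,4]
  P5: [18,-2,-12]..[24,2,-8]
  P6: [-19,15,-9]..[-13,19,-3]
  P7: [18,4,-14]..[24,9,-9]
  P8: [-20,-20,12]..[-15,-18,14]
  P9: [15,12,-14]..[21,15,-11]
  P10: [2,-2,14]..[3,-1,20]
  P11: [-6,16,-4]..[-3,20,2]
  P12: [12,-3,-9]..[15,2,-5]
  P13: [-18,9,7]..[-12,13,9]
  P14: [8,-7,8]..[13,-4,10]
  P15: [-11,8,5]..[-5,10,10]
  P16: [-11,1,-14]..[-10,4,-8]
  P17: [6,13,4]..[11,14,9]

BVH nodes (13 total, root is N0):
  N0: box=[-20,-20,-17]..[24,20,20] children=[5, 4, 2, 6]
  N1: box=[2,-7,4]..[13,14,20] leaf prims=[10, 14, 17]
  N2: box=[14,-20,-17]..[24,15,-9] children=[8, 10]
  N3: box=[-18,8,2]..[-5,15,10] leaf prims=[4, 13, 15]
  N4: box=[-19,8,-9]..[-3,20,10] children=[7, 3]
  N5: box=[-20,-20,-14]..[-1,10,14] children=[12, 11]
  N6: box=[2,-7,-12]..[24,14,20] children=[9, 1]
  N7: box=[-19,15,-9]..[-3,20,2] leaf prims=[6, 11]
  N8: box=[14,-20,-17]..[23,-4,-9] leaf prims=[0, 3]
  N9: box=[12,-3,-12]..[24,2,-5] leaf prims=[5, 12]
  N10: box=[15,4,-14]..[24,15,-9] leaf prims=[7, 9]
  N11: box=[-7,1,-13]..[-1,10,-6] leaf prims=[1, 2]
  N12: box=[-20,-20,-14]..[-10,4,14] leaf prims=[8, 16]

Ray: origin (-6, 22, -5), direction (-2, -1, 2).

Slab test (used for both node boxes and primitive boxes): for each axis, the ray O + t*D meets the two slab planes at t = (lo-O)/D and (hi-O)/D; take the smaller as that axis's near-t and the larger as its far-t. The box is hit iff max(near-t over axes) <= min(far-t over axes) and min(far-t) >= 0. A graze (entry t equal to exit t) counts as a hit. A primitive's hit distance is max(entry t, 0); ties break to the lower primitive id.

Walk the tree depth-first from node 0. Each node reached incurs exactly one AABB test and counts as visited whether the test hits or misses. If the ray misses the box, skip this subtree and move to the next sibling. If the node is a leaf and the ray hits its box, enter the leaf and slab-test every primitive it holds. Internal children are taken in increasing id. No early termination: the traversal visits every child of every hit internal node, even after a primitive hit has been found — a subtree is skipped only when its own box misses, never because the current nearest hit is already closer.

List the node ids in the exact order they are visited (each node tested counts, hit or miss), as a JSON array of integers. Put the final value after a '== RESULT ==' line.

Walk:
N0 x:[-15,7] y:[2,42] z:[-6,25/2] -> hit [2,7], descend [2, 4, 5, 6]
  N2 x:[-15,-10] y:[7,42] z:[-6,-2] -> miss, prune
  N4 x:[-3/2,13/2] y:[2,14] z:[-2,15/2] -> hit [2,13/2], descend [3, 7]
    N3 x:[-1/2,6] y:[7,14] z:[7/2,15/2] -> miss, prune
    N7 x:[-3/2,13/2] y:[2,7] z:[-2,7/2] -> hit [2,7/2] leaf, test {P6(miss), P11(miss)}
  N5 x:[-5/2,7] y:[12,42] z:[-9/2,19/2] -> miss, prune
  N6 x:[-15,-4] y:[8,29] z:[-7/2,25/2] -> miss, prune

7 AABB tests over nodes [0, 2, 4, 3, 7, 5, 6]; 1 leaf entered; closest miss.

== RESULT ==
[0, 2, 4, 3, 7, 5, 6]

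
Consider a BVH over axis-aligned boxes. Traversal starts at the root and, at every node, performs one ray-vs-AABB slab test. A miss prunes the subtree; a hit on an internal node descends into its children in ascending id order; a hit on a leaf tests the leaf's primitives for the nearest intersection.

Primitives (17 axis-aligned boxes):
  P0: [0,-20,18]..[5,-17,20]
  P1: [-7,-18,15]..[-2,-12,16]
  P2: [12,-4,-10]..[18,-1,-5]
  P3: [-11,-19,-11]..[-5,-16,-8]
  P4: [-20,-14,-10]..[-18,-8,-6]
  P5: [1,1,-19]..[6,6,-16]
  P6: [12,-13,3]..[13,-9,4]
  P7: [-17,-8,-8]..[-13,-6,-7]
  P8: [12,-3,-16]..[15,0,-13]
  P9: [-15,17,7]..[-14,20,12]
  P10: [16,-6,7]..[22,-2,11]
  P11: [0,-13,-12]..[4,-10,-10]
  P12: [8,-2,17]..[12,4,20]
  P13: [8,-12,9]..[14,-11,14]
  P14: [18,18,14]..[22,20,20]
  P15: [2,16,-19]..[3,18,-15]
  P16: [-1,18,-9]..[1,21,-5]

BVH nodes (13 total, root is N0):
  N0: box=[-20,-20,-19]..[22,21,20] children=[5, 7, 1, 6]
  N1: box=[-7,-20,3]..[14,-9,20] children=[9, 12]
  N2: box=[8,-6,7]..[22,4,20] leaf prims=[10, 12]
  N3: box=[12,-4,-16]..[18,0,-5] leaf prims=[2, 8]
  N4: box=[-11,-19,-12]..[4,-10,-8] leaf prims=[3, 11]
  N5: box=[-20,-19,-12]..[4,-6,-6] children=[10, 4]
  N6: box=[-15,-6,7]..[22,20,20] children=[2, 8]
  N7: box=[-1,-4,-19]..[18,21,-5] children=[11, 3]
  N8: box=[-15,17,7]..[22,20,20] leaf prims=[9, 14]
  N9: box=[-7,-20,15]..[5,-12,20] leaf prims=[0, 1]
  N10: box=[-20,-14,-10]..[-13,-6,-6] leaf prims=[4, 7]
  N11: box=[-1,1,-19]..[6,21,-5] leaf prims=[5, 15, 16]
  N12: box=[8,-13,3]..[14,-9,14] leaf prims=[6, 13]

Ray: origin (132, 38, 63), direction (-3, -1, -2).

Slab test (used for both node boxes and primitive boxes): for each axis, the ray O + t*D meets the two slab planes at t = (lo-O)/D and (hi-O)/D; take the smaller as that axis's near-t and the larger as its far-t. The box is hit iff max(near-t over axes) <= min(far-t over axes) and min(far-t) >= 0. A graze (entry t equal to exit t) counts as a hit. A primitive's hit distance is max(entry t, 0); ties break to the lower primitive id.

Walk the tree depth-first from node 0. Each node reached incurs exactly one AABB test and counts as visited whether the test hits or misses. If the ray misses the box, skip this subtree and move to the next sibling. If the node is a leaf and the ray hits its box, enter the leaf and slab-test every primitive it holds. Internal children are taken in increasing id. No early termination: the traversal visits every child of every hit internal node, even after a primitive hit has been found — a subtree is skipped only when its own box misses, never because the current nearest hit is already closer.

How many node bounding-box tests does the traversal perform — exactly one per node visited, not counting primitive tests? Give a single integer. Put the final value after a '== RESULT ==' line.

Walk:
N0 x:[110/3,152/3] y:[17,58] z:[43/2,41] -> hit [110/3,41], descend [1, 5, 6, 7]
  N1 x:[118/3,139/3] y:[47,58] z:[43/2,30] -> miss, prune
  N5 x:[128/3,152/3] y:[44,57] z:[69/2,75/2] -> miss, prune
  N6 x:[110/3,49] y:[18,44] z:[43/2,28] -> miss, prune
  N7 x:[38,133/3] y:[17,42] z:[34,41] -> hit [38,41], descend [3, 11]
    N3 x:[38,40] y:[38,42] z:[34,79/2] -> hit [38,79/2] leaf, test {P2(miss), P8@t=39}
    N11 x:[42,133/3] y:[17,37] z:[34,41] -> miss, prune

Summary -> nodes [0, 1, 5, 6, 7, 3, 11]; box-tests=7; leaf-entries=1; first=P8

== RESULT ==
7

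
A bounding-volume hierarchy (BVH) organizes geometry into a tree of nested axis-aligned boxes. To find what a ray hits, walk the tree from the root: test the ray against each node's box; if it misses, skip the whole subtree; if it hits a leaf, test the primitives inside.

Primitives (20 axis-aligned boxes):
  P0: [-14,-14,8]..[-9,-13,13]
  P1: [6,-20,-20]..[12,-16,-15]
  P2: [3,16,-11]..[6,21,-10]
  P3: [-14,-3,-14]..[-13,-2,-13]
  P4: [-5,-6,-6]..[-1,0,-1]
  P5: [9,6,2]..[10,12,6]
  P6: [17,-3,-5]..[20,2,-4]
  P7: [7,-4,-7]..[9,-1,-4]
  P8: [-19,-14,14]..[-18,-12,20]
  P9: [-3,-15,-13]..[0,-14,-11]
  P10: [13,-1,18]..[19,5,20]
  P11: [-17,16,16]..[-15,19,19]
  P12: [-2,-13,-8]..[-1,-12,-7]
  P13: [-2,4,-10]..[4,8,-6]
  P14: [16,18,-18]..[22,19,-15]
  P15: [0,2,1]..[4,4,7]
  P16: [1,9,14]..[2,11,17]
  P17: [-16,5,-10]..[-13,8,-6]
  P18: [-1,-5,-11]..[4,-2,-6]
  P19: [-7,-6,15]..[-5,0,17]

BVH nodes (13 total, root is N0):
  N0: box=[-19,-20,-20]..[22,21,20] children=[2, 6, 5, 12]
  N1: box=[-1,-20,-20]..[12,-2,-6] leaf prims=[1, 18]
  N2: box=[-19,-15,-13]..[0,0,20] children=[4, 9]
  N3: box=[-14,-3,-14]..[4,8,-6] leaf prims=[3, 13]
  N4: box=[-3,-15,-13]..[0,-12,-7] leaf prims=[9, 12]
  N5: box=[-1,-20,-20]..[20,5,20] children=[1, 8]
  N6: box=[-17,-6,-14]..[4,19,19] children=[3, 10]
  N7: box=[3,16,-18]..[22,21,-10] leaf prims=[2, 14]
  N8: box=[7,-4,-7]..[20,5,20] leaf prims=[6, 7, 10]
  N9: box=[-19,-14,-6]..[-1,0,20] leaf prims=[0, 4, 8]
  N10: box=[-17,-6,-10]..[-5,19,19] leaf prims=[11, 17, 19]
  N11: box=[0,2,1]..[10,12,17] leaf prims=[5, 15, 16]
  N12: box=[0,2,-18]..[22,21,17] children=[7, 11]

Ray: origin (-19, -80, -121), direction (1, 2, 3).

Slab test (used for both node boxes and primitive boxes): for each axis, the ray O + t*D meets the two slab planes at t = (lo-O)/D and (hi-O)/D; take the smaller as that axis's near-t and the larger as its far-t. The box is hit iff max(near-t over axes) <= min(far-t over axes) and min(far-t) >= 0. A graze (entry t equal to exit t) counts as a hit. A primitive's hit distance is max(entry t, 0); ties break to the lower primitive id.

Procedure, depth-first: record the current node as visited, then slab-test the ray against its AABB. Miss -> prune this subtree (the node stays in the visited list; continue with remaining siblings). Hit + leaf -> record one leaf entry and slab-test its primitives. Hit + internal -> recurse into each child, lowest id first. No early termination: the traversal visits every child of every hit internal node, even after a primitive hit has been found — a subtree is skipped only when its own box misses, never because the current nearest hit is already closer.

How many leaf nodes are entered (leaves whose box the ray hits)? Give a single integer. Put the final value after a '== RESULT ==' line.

Traverse from the root:
N0 x:[0,41] y:[30,101/2] z:[101/3,47] -> hit [101/3,41], descend [2, 5, 6, 12]
  N2 x:[0,19] y:[65/2,40] z:[36,47] -> miss, prune
  N5 x:[18,39] y:[30,85/2] z:[101/3,47] -> hit [101/3,39], descend [1, 8]
    N1 x:[18,31] y:[30,39] z:[101/3,115/3] -> miss, prune
    N8 x:[26,39] y:[38,85/2] z:[38,47] -> hit [38,39] leaf, test {P6@t=116/3, P7(miss), P10(miss)}
  N6 x:[2,23] y:[37,99/2] z:[107/3,140/3] -> miss, prune
  N12 x:[19,41] y:[41,101/2] z:[103/3,46] -> hit [41,41], descend [7, 11]
    N7 x:[22,41] y:[48,101/2] z:[103/3,37] -> miss, prune
    N11 x:[19,29] y:[41,46] z:[122/3,46] -> miss, prune

Summary -> nodes [0, 2, 5, 1, 8, 6, 12, 7, 11]; box-tests=9; leaf-entries=1; first=P6

== RESULT ==
1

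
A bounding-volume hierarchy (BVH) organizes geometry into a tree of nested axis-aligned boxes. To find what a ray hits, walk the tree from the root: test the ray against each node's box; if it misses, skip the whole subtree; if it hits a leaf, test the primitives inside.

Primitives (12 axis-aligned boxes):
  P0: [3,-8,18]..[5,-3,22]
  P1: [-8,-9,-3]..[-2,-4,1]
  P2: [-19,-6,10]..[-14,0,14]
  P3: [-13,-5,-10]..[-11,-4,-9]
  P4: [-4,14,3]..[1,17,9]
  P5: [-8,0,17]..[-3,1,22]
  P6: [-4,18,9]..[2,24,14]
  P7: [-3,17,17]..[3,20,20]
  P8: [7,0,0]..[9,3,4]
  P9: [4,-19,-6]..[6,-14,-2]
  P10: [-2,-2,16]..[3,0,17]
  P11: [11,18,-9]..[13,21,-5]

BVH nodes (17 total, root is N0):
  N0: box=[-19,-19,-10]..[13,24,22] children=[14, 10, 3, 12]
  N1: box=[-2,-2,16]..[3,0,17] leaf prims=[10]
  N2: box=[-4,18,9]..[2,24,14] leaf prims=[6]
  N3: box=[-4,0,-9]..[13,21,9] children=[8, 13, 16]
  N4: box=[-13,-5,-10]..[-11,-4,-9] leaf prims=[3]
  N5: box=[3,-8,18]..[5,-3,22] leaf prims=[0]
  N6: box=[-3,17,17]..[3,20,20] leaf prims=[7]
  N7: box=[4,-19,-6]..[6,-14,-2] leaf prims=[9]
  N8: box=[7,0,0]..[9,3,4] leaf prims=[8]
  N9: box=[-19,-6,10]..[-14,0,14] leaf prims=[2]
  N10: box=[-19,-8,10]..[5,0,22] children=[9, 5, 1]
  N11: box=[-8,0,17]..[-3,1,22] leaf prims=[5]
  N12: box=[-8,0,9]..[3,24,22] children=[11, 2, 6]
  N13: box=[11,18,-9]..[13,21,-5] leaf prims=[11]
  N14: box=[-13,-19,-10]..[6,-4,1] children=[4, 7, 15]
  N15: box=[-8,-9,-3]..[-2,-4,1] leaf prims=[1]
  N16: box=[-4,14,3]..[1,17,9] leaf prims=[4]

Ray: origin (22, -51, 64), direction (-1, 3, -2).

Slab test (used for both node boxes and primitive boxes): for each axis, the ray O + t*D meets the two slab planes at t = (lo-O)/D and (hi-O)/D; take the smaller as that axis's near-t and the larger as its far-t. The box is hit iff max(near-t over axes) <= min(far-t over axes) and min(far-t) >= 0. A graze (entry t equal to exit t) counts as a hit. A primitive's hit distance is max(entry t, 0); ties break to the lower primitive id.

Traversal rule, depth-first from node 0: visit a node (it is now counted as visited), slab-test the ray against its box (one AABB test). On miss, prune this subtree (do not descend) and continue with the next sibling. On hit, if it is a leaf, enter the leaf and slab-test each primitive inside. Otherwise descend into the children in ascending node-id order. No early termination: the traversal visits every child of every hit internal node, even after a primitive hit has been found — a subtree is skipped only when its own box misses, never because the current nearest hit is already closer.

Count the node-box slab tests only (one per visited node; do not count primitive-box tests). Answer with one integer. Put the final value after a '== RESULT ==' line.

Traverse from the root:
N0 x:[9,41] y:[32/3,25] z:[21,37] -> hit [21,25], descend [3, 10, 12, 14]
  N3 x:[9,26] y:[17,24] z:[55/2,73/2] -> miss, prune
  N10 x:[17,41] y:[43/3,17] z:[21,27] -> miss, prune
  N12 x:[19,30] y:[17,25] z:[21,55/2] -> hit [21,25], descend [2, 6, 11]
    N2 x:[20,26] y:[23,25] z:[25,55/2] -> hit [25,25] leaf, test {P6@t=25}
    N6 x:[19,25] y:[68/3,71/3] z:[22,47/2] -> hit [68/3,47/2] leaf, test {P7@t=68/3}
    N11 x:[25,30] y:[17,52/3] z:[21,47/2] -> miss, prune
  N14 x:[16,35] y:[32/3,47/3] z:[63/2,37] -> miss, prune

order=[0, 3, 10, 12, 2, 6, 11, 14]  |boxes|=8  |leaves|=2  hit=P7

== RESULT ==
8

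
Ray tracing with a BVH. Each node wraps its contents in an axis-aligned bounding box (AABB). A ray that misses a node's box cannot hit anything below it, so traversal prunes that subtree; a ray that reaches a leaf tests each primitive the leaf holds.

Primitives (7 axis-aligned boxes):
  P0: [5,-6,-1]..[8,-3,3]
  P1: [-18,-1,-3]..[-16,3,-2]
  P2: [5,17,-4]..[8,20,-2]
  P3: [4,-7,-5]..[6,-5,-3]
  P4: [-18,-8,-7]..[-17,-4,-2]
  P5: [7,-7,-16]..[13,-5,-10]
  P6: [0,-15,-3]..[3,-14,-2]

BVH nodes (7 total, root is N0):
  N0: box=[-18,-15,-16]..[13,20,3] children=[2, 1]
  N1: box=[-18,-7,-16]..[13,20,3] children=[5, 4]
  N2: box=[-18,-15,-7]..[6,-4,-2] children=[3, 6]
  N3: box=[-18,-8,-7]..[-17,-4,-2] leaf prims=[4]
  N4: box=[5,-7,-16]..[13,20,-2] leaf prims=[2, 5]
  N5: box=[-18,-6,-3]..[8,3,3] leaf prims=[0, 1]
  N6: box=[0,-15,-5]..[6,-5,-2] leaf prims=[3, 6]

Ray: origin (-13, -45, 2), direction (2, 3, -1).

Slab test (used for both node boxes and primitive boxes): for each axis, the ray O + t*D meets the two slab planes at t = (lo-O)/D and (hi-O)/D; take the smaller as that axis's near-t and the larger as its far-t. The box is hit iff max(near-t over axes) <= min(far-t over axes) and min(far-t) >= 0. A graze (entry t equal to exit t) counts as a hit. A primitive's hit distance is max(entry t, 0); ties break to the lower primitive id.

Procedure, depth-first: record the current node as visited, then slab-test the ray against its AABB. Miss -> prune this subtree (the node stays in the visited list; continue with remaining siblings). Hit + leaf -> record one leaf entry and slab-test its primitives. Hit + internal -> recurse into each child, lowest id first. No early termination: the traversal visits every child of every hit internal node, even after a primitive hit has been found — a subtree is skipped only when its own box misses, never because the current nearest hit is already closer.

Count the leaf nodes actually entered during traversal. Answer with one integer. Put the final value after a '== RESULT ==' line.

Traverse from the root:
N0 x:[-5/2,13] y:[10,65/3] z:[-1,18] -> hit [10,13], descend [1, 2]
  N1 x:[-5/2,13] y:[38/3,65/3] z:[-1,18] -> hit [38/3,13], descend [4, 5]
    N4 x:[9,13] y:[38/3,65/3] z:[4,18] -> hit [38/3,13] leaf, test {P2(miss), P5@t=38/3}
    N5 x:[-5/2,21/2] y:[13,16] z:[-1,5] -> miss, prune
  N2 x:[-5/2,19/2] y:[10,41/3] z:[4,9] -> miss, prune

Summary -> nodes [0, 1, 4, 5, 2]; box-tests=5; leaf-entries=1; first=P5

== RESULT ==
1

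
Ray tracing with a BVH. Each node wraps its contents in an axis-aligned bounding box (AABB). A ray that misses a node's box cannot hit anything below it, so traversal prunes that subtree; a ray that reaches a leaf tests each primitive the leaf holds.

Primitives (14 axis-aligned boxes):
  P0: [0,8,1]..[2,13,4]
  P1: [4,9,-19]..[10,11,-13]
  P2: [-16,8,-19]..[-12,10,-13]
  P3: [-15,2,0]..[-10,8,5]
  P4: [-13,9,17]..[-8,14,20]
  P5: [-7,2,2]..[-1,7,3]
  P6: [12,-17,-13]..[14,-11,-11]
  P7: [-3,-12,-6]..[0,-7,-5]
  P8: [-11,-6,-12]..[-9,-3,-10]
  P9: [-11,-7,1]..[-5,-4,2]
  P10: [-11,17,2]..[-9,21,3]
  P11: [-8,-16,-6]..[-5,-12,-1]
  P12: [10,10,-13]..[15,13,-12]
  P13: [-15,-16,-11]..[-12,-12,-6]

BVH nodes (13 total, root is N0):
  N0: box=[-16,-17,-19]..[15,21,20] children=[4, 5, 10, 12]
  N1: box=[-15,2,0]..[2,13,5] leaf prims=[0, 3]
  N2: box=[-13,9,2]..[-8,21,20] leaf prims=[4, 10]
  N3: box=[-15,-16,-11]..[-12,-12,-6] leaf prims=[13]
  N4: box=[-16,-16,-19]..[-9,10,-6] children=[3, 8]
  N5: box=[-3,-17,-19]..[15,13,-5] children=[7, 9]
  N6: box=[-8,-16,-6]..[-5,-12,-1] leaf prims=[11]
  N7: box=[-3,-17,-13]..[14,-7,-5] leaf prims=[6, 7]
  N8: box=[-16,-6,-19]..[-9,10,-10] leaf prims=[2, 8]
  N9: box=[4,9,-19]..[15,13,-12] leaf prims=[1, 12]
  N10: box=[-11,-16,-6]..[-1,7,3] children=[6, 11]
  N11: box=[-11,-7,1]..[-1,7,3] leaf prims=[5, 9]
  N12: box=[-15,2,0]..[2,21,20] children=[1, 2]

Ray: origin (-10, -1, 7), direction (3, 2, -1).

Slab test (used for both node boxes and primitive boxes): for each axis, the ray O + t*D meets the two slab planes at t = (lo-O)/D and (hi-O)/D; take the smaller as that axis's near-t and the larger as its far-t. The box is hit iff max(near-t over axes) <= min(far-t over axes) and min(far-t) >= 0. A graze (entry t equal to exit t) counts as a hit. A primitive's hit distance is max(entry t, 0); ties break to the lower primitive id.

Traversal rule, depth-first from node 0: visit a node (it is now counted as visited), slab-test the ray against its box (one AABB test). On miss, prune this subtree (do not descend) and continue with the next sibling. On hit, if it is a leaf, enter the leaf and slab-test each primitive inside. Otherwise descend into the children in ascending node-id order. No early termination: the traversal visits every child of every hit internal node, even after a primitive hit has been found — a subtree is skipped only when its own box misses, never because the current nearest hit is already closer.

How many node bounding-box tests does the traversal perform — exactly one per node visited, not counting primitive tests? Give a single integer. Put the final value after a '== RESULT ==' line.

Walk:
N0 x:[-2,25/3] y:[-8,11] z:[-13,26] -> hit [-2,25/3], descend [4, 5, 10, 12]
  N4 x:[-2,1/3] y:[-15/2,11/2] z:[13,26] -> miss, prune
  N5 x:[7/3,25/3] y:[-8,7] z:[12,26] -> miss, prune
  N10 x:[-1/3,3] y:[-15/2,4] z:[4,13] -> miss, prune
  N12 x:[-5/3,4] y:[3/2,11] z:[-13,7] -> hit [3/2,4], descend [1, 2]
    N1 x:[-5/3,4] y:[3/2,7] z:[2,7] -> hit [2,4] leaf, test {P0(miss), P3(miss)}
    N2 x:[-1,2/3] y:[5,11] z:[-13,5] -> miss, prune

7 AABB tests over nodes [0, 4, 5, 10, 12, 1, 2]; 1 leaf entered; closest miss.

== RESULT ==
7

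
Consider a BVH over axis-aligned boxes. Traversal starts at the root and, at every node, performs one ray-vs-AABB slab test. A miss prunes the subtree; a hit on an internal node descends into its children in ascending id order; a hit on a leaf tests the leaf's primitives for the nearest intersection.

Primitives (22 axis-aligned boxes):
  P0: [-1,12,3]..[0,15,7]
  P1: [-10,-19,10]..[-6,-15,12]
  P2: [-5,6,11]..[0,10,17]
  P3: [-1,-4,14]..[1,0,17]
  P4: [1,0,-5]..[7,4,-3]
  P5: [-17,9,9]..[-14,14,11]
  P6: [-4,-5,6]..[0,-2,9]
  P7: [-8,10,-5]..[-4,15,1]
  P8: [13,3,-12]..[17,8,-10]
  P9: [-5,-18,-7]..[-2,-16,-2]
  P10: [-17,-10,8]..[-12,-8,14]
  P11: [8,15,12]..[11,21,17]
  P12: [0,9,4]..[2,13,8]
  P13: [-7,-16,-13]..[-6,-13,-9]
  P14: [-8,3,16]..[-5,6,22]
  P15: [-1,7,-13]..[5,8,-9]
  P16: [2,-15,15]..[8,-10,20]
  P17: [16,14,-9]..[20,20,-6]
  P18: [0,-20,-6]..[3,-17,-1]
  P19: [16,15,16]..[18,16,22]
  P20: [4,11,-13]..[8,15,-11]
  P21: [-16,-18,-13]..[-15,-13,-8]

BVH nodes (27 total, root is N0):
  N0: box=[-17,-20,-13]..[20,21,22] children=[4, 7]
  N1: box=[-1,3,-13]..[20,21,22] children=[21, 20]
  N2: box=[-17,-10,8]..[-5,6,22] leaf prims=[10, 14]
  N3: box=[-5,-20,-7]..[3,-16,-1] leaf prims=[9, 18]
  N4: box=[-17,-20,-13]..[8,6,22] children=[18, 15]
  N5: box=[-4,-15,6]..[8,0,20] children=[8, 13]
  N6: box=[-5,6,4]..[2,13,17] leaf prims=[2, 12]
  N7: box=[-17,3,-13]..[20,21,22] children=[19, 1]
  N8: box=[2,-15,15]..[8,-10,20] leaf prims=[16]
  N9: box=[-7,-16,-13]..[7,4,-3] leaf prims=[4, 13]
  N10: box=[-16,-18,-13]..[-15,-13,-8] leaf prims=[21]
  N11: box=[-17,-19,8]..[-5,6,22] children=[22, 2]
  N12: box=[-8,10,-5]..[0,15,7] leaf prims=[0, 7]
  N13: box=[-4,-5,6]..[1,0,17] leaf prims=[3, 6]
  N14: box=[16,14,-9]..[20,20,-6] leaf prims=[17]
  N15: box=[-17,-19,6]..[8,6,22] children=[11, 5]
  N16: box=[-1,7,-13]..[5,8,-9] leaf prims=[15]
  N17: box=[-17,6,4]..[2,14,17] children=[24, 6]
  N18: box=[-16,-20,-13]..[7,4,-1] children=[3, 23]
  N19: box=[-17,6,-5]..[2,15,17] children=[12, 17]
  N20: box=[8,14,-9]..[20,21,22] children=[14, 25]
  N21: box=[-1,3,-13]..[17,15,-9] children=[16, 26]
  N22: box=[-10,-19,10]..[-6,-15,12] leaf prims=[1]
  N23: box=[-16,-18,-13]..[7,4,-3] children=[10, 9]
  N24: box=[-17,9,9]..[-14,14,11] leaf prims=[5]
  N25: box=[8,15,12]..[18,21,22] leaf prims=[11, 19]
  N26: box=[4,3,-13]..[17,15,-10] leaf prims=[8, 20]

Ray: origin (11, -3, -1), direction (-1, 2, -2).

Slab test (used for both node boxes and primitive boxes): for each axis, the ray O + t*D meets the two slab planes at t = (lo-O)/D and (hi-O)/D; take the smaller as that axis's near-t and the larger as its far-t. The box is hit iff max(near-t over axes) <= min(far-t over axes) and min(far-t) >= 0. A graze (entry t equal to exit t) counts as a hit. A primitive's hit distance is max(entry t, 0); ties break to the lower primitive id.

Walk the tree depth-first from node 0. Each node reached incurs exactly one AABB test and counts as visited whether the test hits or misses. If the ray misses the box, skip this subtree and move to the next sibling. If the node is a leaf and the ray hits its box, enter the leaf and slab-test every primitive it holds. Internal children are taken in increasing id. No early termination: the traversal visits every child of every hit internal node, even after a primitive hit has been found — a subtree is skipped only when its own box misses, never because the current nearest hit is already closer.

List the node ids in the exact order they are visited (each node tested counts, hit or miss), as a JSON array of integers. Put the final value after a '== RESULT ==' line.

Walk:
N0 x:[-9,28] y:[-17/2,12] z:[-23/2,6] -> hit [-17/2,6], descend [4, 7]
  N4 x:[3,28] y:[-17/2,9/2] z:[-23/2,6] -> hit [3,9/2], descend [15, 18]
    N15 x:[3,28] y:[-8,9/2] z:[-23/2,-7/2] -> miss, prune
    N18 x:[4,27] y:[-17/2,7/2] z:[0,6] -> miss, prune
  N7 x:[-9,28] y:[3,12] z:[-23/2,6] -> hit [3,6], descend [1, 19]
    N1 x:[-9,12] y:[3,12] z:[-23/2,6] -> hit [3,6], descend [20, 21]
      N20 x:[-9,3] y:[17/2,12] z:[-23/2,4] -> miss, prune
      N21 x:[-6,12] y:[3,9] z:[4,6] -> hit [4,6], descend [16, 26]
        N16 x:[6,12] y:[5,11/2] z:[4,6] -> miss, prune
        N26 x:[-6,7] y:[3,9] z:[9/2,6] -> hit [9/2,6] leaf, test {P8(miss), P20(miss)}
    N19 x:[9,28] y:[9/2,9] z:[-9,2] -> miss, prune

Summary -> nodes [0, 4, 15, 18, 7, 1, 20, 21, 16, 26, 19]; box-tests=11; leaf-entries=1; first=miss

== RESULT ==
[0, 4, 15, 18, 7, 1, 20, 21, 16, 26, 19]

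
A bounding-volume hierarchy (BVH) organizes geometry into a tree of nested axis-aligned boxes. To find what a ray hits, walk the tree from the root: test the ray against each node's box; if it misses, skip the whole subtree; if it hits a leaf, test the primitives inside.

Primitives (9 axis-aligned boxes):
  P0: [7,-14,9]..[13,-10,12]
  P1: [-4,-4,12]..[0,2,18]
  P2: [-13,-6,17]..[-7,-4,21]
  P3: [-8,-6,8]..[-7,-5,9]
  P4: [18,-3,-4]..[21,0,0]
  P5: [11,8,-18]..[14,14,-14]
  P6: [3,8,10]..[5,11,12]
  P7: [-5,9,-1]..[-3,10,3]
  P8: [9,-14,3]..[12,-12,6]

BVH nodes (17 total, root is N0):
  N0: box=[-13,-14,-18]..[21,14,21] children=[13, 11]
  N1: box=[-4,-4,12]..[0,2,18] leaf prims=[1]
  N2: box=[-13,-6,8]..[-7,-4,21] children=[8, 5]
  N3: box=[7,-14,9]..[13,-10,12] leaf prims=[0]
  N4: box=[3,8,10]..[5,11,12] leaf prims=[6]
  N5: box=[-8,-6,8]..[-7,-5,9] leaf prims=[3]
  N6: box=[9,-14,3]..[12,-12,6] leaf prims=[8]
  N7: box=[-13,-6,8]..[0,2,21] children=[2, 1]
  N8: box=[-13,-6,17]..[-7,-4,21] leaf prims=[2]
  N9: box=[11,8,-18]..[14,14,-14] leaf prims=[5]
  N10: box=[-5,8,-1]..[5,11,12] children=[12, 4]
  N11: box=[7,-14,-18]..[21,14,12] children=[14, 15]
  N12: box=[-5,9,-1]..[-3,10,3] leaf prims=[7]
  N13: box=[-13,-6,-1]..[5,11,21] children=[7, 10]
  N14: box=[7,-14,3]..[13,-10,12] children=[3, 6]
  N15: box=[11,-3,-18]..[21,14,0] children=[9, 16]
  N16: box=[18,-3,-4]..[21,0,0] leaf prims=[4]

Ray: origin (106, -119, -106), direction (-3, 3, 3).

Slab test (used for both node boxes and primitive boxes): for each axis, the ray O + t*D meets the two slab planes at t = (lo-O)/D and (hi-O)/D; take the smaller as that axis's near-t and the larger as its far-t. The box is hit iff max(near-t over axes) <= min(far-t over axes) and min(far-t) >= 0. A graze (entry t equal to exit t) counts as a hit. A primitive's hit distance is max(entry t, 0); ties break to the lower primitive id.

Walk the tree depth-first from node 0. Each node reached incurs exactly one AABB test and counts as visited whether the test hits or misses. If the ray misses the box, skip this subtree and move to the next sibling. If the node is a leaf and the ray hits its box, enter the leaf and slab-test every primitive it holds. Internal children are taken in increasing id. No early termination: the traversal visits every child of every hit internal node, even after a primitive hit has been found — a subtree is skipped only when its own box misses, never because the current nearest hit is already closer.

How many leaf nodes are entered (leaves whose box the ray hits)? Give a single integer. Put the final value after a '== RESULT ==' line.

Traverse from the root:
N0 x:[85/3,119/3] y:[35,133/3] z:[88/3,127/3] -> hit [35,119/3], descend [11, 13]
  N11 x:[85/3,33] y:[35,133/3] z:[88/3,118/3] -> miss, prune
  N13 x:[101/3,119/3] y:[113/3,130/3] z:[35,127/3] -> hit [113/3,119/3], descend [7, 10]
    N7 x:[106/3,119/3] y:[113/3,121/3] z:[38,127/3] -> hit [38,119/3], descend [1, 2]
      N1 x:[106/3,110/3] y:[115/3,121/3] z:[118/3,124/3] -> miss, prune
      N2 x:[113/3,119/3] y:[113/3,115/3] z:[38,127/3] -> hit [38,115/3], descend [5, 8]
        N5 x:[113/3,38] y:[113/3,38] z:[38,115/3] -> hit [38,38] leaf, test {P3@t=38}
        N8 x:[113/3,119/3] y:[113/3,115/3] z:[41,127/3] -> miss, prune
    N10 x:[101/3,37] y:[127/3,130/3] z:[35,118/3] -> miss, prune

Summary -> nodes [0, 11, 13, 7, 1, 2, 5, 8, 10]; box-tests=9; leaf-entries=1; first=P3

== RESULT ==
1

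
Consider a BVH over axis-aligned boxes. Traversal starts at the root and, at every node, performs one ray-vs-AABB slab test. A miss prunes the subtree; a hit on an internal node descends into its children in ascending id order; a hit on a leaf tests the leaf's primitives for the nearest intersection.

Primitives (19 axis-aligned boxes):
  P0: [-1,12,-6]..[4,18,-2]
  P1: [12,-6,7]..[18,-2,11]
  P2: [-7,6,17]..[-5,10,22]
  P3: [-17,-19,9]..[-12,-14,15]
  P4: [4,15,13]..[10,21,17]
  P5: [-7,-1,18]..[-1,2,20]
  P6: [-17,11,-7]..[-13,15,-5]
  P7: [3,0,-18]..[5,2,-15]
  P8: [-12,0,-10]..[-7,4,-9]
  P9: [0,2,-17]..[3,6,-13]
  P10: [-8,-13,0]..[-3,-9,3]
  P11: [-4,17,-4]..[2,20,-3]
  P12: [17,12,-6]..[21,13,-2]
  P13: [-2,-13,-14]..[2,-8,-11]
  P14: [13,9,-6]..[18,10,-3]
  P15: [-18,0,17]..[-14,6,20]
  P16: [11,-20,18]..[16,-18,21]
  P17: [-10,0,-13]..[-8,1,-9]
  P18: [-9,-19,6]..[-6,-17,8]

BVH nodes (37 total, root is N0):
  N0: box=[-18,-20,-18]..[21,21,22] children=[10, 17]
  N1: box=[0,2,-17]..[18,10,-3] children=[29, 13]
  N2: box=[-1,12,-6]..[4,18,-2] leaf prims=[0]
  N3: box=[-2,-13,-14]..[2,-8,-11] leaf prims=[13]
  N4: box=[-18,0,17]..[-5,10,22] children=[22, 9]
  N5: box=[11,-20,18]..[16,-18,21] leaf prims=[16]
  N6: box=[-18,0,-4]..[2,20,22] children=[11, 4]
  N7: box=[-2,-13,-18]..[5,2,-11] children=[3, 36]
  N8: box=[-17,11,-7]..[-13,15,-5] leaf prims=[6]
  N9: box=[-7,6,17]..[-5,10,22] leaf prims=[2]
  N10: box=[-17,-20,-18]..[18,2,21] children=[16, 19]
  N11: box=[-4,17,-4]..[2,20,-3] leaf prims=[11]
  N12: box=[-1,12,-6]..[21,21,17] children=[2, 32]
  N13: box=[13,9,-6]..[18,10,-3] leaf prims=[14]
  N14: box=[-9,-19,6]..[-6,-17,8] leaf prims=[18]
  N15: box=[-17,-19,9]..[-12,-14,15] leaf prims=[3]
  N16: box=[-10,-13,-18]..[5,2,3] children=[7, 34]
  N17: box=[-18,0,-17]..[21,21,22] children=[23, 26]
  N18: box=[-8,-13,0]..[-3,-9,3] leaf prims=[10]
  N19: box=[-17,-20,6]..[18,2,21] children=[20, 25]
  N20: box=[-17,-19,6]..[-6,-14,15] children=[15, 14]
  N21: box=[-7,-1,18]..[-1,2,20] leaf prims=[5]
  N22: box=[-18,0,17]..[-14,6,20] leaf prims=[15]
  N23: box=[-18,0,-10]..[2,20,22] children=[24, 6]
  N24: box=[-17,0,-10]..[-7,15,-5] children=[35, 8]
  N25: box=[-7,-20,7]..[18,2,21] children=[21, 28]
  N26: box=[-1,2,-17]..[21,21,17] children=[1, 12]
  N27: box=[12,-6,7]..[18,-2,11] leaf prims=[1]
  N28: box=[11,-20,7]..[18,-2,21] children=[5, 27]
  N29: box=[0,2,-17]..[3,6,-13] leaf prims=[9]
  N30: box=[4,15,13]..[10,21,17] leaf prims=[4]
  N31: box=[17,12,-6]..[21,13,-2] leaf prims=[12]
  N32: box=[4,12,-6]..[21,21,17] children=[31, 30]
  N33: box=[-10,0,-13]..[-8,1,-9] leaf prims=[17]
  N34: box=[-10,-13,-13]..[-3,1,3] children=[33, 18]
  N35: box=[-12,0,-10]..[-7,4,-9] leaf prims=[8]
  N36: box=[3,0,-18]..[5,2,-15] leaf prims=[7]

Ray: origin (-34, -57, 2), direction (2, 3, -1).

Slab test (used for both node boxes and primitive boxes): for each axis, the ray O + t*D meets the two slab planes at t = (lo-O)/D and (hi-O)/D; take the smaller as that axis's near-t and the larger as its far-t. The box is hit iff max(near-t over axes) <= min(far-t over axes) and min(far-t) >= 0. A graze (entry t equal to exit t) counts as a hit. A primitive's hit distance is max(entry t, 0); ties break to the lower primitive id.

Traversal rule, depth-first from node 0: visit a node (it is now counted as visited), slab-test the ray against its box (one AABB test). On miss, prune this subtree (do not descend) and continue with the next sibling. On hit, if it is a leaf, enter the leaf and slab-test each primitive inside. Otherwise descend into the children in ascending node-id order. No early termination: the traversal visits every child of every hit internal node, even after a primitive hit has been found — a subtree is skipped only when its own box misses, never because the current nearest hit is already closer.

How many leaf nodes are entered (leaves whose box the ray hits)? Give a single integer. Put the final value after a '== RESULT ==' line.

Trace the traversal:
N0 x:[8,55/2] y:[37/3,26] z:[-20,20] -> hit [37/3,20], descend [10, 17]
  N10 x:[17/2,26] y:[37/3,59/3] z:[-19,20] -> hit [37/3,59/3], descend [16, 19]
    N16 x:[12,39/2] y:[44/3,59/3] z:[-1,20] -> hit [44/3,39/2], descend [7, 34]
      N7 x:[16,39/2] y:[44/3,59/3] z:[13,20] -> hit [16,39/2], descend [3, 36]
        N3 x:[16,18] y:[44/3,49/3] z:[13,16] -> hit [16,16] leaf, test {P13@t=16}
        N36 x:[37/2,39/2] y:[19,59/3] z:[17,20] -> hit [19,39/2] leaf, test {P7@t=19}
      N34 x:[12,31/2] y:[44/3,58/3] z:[-1,15] -> hit [44/3,15], descend [18, 33]
        N18 x:[13,31/2] y:[44/3,16] z:[-1,2] -> miss, prune
        N33 x:[12,13] y:[19,58/3] z:[11,15] -> miss, prune
    N19 x:[17/2,26] y:[37/3,59/3] z:[-19,-4] -> miss, prune
  N17 x:[8,55/2] y:[19,26] z:[-20,19] -> hit [19,19], descend [23, 26]
    N23 x:[8,18] y:[19,77/3] z:[-20,12] -> miss, prune
    N26 x:[33/2,55/2] y:[59/3,26] z:[-15,19] -> miss, prune

order=[0, 10, 16, 7, 3, 36, 34, 18, 33, 19, 17, 23, 26]  |boxes|=13  |leaves|=2  hit=P13

== RESULT ==
2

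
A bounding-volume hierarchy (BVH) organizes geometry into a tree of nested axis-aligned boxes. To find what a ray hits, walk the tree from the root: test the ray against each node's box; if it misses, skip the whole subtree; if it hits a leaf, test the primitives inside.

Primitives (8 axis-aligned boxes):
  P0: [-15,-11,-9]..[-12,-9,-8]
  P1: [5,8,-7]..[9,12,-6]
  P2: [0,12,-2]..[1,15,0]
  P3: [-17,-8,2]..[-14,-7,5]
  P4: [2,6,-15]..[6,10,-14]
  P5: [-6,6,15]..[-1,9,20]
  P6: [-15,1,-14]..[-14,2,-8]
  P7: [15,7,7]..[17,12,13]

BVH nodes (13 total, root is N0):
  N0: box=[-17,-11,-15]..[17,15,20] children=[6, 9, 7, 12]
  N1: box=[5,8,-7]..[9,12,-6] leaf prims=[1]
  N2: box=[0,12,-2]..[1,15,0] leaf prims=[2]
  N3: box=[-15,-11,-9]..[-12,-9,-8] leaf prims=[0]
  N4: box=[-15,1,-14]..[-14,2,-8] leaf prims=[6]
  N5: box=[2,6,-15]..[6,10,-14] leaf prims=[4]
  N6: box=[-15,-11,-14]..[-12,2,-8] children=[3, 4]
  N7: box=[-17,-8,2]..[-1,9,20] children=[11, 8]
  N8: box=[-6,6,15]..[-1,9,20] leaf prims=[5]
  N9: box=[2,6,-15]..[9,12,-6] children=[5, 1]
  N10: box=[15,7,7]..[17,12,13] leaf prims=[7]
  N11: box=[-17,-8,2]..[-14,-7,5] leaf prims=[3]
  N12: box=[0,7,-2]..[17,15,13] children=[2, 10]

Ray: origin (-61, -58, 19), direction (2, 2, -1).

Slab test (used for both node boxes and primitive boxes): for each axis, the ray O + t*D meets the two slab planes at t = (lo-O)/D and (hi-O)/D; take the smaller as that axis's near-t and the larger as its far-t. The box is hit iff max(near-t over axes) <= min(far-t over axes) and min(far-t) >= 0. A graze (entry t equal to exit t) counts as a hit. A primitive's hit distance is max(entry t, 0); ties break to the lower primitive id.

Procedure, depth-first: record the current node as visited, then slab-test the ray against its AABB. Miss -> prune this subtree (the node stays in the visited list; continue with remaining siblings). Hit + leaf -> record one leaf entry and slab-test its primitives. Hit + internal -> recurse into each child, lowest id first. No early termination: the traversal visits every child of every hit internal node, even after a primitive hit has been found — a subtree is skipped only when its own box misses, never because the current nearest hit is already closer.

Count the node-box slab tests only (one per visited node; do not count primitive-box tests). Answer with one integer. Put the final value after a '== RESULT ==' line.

Traverse from the root:
N0 x:[22,39] y:[47/2,73/2] z:[-1,34] -> hit [47/2,34], descend [6, 7, 9, 12]
  N6 x:[23,49/2] y:[47/2,30] z:[27,33] -> miss, prune
  N7 x:[22,30] y:[25,67/2] z:[-1,17] -> miss, prune
  N9 x:[63/2,35] y:[32,35] z:[25,34] -> hit [32,34], descend [1, 5]
    N1 x:[33,35] y:[33,35] z:[25,26] -> miss, prune
    N5 x:[63/2,67/2] y:[32,34] z:[33,34] -> hit [33,67/2] leaf, test {P4@t=33}
  N12 x:[61/2,39] y:[65/2,73/2] z:[6,21] -> miss, prune

Summary -> nodes [0, 6, 7, 9, 1, 5, 12]; box-tests=7; leaf-entries=1; first=P4

== RESULT ==
7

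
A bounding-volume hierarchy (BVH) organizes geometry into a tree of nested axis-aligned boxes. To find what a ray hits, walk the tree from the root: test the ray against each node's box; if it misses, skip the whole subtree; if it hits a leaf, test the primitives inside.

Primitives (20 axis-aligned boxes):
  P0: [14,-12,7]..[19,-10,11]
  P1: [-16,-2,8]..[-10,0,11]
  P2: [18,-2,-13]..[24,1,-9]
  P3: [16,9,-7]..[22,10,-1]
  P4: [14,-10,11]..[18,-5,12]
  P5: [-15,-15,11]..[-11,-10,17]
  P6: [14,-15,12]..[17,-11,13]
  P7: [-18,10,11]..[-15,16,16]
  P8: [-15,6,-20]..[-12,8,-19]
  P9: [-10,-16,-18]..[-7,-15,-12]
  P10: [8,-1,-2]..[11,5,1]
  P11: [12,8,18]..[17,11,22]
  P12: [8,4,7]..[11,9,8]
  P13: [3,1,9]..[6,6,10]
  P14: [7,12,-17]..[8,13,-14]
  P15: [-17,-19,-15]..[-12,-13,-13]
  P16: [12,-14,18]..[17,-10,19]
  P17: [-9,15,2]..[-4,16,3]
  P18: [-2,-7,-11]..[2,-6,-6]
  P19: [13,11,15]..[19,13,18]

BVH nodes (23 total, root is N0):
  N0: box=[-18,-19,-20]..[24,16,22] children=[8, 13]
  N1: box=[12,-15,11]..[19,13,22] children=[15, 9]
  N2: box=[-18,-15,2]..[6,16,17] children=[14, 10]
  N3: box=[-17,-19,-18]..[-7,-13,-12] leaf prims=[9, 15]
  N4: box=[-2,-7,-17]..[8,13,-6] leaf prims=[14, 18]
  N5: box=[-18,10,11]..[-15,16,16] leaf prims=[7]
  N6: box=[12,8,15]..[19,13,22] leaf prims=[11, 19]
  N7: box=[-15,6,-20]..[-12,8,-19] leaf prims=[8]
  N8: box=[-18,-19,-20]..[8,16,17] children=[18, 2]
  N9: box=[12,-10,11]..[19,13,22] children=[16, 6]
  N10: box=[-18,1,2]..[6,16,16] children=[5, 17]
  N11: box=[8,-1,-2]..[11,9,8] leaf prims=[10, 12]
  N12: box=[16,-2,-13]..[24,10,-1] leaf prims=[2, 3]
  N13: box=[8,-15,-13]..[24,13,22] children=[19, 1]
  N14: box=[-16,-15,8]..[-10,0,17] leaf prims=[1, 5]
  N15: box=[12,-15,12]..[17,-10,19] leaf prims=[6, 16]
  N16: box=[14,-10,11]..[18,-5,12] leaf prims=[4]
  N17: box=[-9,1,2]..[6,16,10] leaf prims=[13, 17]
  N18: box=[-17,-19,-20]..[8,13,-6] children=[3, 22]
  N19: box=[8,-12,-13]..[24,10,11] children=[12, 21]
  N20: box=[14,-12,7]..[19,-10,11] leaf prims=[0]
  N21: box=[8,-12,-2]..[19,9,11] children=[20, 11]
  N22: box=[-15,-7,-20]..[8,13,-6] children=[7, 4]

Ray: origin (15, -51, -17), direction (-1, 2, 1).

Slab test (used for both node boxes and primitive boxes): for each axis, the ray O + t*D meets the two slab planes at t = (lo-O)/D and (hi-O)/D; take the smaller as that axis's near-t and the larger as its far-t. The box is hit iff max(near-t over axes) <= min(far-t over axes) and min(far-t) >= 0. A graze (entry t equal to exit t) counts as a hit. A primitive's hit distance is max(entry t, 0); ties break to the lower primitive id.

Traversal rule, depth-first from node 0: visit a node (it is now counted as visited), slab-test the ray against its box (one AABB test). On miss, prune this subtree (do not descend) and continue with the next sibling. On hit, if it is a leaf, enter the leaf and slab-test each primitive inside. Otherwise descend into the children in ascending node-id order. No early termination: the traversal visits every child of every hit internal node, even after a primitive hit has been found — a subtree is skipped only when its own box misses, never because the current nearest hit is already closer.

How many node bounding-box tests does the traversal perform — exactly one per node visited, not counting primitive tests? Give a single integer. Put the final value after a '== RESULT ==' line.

Walk:
N0 x:[-9,33] y:[16,67/2] z:[-3,39] -> hit [16,33], descend [8, 13]
  N8 x:[7,33] y:[16,67/2] z:[-3,34] -> hit [16,33], descend [2, 18]
    N2 x:[9,33] y:[18,67/2] z:[19,34] -> hit [19,33], descend [10, 14]
      N10 x:[9,33] y:[26,67/2] z:[19,33] -> hit [26,33], descend [5, 17]
        N5 x:[30,33] y:[61/2,67/2] z:[28,33] -> hit [61/2,33] leaf, test {P7@t=61/2}
        N17 x:[9,24] y:[26,67/2] z:[19,27] -> miss, prune
      N14 x:[25,31] y:[18,51/2] z:[25,34] -> hit [25,51/2] leaf, test {P1@t=25, P5(miss)}
    N18 x:[7,32] y:[16,32] z:[-3,11] -> miss, prune
  N13 x:[-9,7] y:[18,32] z:[4,39] -> miss, prune

Summary -> nodes [0, 8, 2, 10, 5, 17, 14, 18, 13]; box-tests=9; leaf-entries=2; first=P1

== RESULT ==
9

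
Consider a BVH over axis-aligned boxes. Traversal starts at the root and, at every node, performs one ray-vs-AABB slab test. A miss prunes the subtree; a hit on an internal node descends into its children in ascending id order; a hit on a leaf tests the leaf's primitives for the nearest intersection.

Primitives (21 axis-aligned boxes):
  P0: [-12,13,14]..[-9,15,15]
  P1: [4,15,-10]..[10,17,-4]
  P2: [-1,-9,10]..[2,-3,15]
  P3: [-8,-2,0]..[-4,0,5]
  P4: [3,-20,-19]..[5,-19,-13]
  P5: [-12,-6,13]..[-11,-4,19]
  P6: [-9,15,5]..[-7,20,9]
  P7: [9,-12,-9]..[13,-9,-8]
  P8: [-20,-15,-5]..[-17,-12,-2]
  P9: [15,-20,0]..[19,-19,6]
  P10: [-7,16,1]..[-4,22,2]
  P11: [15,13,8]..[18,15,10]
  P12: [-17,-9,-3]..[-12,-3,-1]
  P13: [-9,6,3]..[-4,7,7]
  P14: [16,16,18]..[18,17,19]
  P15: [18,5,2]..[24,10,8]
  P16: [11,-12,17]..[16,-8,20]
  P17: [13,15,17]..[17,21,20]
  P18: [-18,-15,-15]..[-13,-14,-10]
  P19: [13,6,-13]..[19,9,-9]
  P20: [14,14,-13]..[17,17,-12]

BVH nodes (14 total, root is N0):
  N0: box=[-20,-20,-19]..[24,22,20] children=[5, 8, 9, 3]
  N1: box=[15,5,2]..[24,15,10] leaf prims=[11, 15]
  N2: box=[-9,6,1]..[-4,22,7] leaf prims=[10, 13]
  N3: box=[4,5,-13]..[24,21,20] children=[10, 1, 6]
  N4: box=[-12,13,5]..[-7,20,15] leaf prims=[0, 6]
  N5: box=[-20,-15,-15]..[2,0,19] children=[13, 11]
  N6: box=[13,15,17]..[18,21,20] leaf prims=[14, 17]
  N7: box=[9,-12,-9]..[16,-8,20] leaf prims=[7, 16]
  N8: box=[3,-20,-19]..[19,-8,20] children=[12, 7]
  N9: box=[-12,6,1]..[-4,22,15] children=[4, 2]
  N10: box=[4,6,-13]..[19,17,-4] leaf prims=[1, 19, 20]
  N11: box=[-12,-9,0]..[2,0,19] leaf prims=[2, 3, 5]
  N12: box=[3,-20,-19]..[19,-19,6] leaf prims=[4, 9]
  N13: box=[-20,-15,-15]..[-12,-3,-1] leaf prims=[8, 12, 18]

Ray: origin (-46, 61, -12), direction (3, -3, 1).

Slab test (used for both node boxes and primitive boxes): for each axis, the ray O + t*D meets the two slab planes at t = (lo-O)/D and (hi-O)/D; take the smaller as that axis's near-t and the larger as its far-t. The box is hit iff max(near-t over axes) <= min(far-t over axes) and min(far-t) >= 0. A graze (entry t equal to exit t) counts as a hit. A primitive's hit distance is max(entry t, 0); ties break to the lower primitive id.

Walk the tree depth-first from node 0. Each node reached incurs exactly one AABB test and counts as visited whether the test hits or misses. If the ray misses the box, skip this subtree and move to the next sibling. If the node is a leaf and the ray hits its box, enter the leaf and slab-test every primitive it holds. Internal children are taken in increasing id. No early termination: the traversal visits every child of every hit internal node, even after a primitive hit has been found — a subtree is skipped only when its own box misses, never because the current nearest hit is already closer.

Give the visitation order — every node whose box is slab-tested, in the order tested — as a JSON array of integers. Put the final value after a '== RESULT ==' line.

Trace the traversal:
N0 x:[26/3,70/3] y:[13,27] z:[-7,32] -> hit [13,70/3], descend [3, 5, 8, 9]
  N3 x:[50/3,70/3] y:[40/3,56/3] z:[-1,32] -> hit [50/3,56/3], descend [1, 6, 10]
    N1 x:[61/3,70/3] y:[46/3,56/3] z:[14,22] -> miss, prune
    N6 x:[59/3,64/3] y:[40/3,46/3] z:[29,32] -> miss, prune
    N10 x:[50/3,65/3] y:[44/3,55/3] z:[-1,8] -> miss, prune
  N5 x:[26/3,16] y:[61/3,76/3] z:[-3,31] -> miss, prune
  N8 x:[49/3,65/3] y:[23,27] z:[-7,32] -> miss, prune
  N9 x:[34/3,14] y:[13,55/3] z:[13,27] -> hit [13,14], descend [2, 4]
    N2 x:[37/3,14] y:[13,55/3] z:[13,19] -> hit [13,14] leaf, test {P10@t=13, P13(miss)}
    N4 x:[34/3,13] y:[41/3,16] z:[17,27] -> miss, prune

order=[0, 3, 1, 6, 10, 5, 8, 9, 2, 4]  |boxes|=10  |leaves|=1  hit=P10

== RESULT ==
[0, 3, 1, 6, 10, 5, 8, 9, 2, 4]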